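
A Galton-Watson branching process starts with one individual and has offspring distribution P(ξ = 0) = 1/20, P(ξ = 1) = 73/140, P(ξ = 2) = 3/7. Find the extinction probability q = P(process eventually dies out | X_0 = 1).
q = 7/60

The pgf is f(s) = 1/20 + 73/140·s + 3/7·s². The extinction probability q is the smallest fixed point of f in [0, 1]. Setting s = f(s):
  3/7·s² + (73/140 − 1)·s + 1/20 = 0
  3/7·s² − (1/20 + 3/7)·s + 1/20 = 0
which factors as (s − 1)·(3/7·s − 1/20) = 0, giving roots s = 1 and s = (1/20)/(3/7) = 7/60.
Mean offspring μ = 73/140 + 2·3/7 = 193/140 > 1 (supercritical), so q < 1. The extinction probability is the smaller root: q = (1/20)/(3/7) = 7/60.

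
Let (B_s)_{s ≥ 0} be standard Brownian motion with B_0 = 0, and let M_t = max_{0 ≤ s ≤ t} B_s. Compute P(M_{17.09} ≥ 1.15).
P(M_{17.09} ≥ 1.15) = 2·P(B_{17.09} ≥ 1.15) = 2(1 − Φ(1.15/√17.09)) ≈ 0.7809

By the reflection principle for Brownian motion, P(M_t ≥ a) = 2 · P(B_t ≥ a) for a ≥ 0. Since B_t ~ N(0, t), P(B_t ≥ 1.15) = 1 − Φ(1.15/√t) = 1 − Φ(1.15/√17.09) = 1 − Φ(0.2782). So
  P(M_{17.09} ≥ 1.15) = 2(1 − Φ(0.2782)) ≈ 0.7809.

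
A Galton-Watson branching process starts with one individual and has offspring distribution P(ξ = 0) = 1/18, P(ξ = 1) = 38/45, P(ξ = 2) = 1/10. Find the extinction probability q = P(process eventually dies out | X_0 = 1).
q = 5/9

The pgf is f(s) = 1/18 + 38/45·s + 1/10·s². The extinction probability q is the smallest fixed point of f in [0, 1]. Setting s = f(s):
  1/10·s² + (38/45 − 1)·s + 1/18 = 0
  1/10·s² − (1/18 + 1/10)·s + 1/18 = 0
which factors as (s − 1)·(1/10·s − 1/18) = 0, giving roots s = 1 and s = (1/18)/(1/10) = 5/9.
Mean offspring μ = 38/45 + 2·1/10 = 47/45 > 1 (supercritical), so q < 1. The extinction probability is the smaller root: q = (1/18)/(1/10) = 5/9.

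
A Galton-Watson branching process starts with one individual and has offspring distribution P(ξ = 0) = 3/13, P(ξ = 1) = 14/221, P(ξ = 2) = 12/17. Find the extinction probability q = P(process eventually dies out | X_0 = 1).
q = 17/52

The pgf is f(s) = 3/13 + 14/221·s + 12/17·s². The extinction probability q is the smallest fixed point of f in [0, 1]. Setting s = f(s):
  12/17·s² + (14/221 − 1)·s + 3/13 = 0
  12/17·s² − (3/13 + 12/17)·s + 3/13 = 0
which factors as (s − 1)·(12/17·s − 3/13) = 0, giving roots s = 1 and s = (3/13)/(12/17) = 17/52.
Mean offspring μ = 14/221 + 2·12/17 = 326/221 > 1 (supercritical), so q < 1. The extinction probability is the smaller root: q = (3/13)/(12/17) = 17/52.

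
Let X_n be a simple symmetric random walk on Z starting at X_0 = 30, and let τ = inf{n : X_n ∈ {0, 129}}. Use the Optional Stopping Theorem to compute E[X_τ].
E[X_τ] = 30

X_n is a martingale and τ is a bounded-mean stopping time (indeed τ is finite a.s. with bounded expectation since the walk is in a bounded region). By the OST, E[X_τ] = E[X_0] = 30. Equivalently: E[X_τ] = 129 · P(hit 129 first) + 0 · P(hit 0 first) = 129 · (30/129) = 30.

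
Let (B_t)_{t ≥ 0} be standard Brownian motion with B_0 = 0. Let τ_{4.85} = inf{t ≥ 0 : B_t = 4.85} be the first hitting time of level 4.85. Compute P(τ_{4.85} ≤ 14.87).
P(τ_{4.85} ≤ 14.87) = 2(1 − Φ(4.85/√14.87)) = 2(1 − Φ(1.2577)) ≈ 0.2085

By the reflection principle for standard BM, P(τ_b ≤ t) = 2 · P(B_t ≥ b). Since B_t ~ N(0, t), P(B_t ≥ 4.85) = 1 − Φ(4.85/√t) = 1 − Φ(4.85/√14.87) = 1 − Φ(1.2577) ≈ 0.10425. Doubling: P(τ_{4.85} ≤ 14.87) ≈ 2 · 0.10425 = 0.20850 ≈ 0.2085.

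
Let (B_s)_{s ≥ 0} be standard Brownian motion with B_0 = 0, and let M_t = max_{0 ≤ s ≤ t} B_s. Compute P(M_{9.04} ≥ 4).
P(M_{9.04} ≥ 4) = 2·P(B_{9.04} ≥ 4) = 2(1 − Φ(4/√9.04)) ≈ 0.1834

By the reflection principle for Brownian motion, P(M_t ≥ a) = 2 · P(B_t ≥ a) for a ≥ 0. Since B_t ~ N(0, t), P(B_t ≥ 4) = 1 − Φ(4/√t) = 1 − Φ(4/√9.04) = 1 − Φ(1.3304). So
  P(M_{9.04} ≥ 4) = 2(1 − Φ(1.3304)) ≈ 0.1834.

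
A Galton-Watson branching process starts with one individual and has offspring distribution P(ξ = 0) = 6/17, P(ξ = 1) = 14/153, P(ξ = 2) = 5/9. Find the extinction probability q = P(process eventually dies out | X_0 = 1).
q = 54/85

The pgf is f(s) = 6/17 + 14/153·s + 5/9·s². The extinction probability q is the smallest fixed point of f in [0, 1]. Setting s = f(s):
  5/9·s² + (14/153 − 1)·s + 6/17 = 0
  5/9·s² − (6/17 + 5/9)·s + 6/17 = 0
which factors as (s − 1)·(5/9·s − 6/17) = 0, giving roots s = 1 and s = (6/17)/(5/9) = 54/85.
Mean offspring μ = 14/153 + 2·5/9 = 184/153 > 1 (supercritical), so q < 1. The extinction probability is the smaller root: q = (6/17)/(5/9) = 54/85.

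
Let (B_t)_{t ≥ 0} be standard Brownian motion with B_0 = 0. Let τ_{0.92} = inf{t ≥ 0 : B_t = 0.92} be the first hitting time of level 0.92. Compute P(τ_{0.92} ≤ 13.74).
P(τ_{0.92} ≤ 13.74) = 2(1 − Φ(0.92/√13.74)) = 2(1 − Φ(0.2482)) ≈ 0.8040

By the reflection principle for standard BM, P(τ_b ≤ t) = 2 · P(B_t ≥ b). Since B_t ~ N(0, t), P(B_t ≥ 0.92) = 1 − Φ(0.92/√t) = 1 − Φ(0.92/√13.74) = 1 − Φ(0.2482) ≈ 0.40199. Doubling: P(τ_{0.92} ≤ 13.74) ≈ 2 · 0.40199 = 0.80398 ≈ 0.8040.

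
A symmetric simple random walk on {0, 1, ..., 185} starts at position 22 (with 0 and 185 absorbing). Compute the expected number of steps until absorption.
E[τ | X_0 = 22] = 3586

Let v_k = E[τ | X_0 = k]. Boundary: v_0 = v_185 = 0. Recurrence: v_k = 1 + (v_{k-1} + v_{k+1})/2 for 1 ≤ k ≤ 184. The particular solution to v_k − (v_{k-1} + v_{k+1})/2 = 1 is v_k = −k^2. Adding homogeneous solution A + B k and matching boundaries gives v_k = k (185 − k). Substituting k = 22: v_22 = 22 · 163 = 3586.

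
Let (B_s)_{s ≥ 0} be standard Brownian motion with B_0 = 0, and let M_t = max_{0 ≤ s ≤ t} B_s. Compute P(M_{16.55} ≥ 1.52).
P(M_{16.55} ≥ 1.52) = 2·P(B_{16.55} ≥ 1.52) = 2(1 − Φ(1.52/√16.55)) ≈ 0.7087

By the reflection principle for Brownian motion, P(M_t ≥ a) = 2 · P(B_t ≥ a) for a ≥ 0. Since B_t ~ N(0, t), P(B_t ≥ 1.52) = 1 − Φ(1.52/√t) = 1 − Φ(1.52/√16.55) = 1 − Φ(0.3736). So
  P(M_{16.55} ≥ 1.52) = 2(1 − Φ(0.3736)) ≈ 0.7087.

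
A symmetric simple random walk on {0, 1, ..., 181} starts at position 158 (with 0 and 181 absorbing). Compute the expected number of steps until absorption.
E[τ | X_0 = 158] = 3634

Let v_k = E[τ | X_0 = k]. Boundary: v_0 = v_181 = 0. Recurrence: v_k = 1 + (v_{k-1} + v_{k+1})/2 for 1 ≤ k ≤ 180. The particular solution to v_k − (v_{k-1} + v_{k+1})/2 = 1 is v_k = −k^2. Adding homogeneous solution A + B k and matching boundaries gives v_k = k (181 − k). Substituting k = 158: v_158 = 158 · 23 = 3634.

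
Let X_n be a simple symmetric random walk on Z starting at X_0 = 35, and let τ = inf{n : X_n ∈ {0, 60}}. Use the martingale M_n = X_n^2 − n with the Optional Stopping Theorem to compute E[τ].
E[τ] = 875

M_n = X_n^2 − n is a martingale (since E[X_{n+1}^2 | F_n] = X_n^2 + 1). By OST (τ has finite mean in a bounded region), E[M_τ] = E[M_0] = X_0^2 − 0 = 35^2 = 1225. Also E[M_τ] = E[X_τ^2] − E[τ]. The walk exits at 0 or 60, with P(hit 60 first) = 35/60, so E[X_τ^2] = 60^2 · 35/60 + 0 = 2100. Thus E[τ] = E[X_τ^2] − E[M_τ] = 2100 − 1225 = 875 = 35(60 − 35) = 875.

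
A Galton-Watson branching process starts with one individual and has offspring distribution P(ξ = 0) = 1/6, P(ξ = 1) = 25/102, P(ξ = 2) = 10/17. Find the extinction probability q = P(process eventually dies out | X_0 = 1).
q = 17/60

The pgf is f(s) = 1/6 + 25/102·s + 10/17·s². The extinction probability q is the smallest fixed point of f in [0, 1]. Setting s = f(s):
  10/17·s² + (25/102 − 1)·s + 1/6 = 0
  10/17·s² − (1/6 + 10/17)·s + 1/6 = 0
which factors as (s − 1)·(10/17·s − 1/6) = 0, giving roots s = 1 and s = (1/6)/(10/17) = 17/60.
Mean offspring μ = 25/102 + 2·10/17 = 145/102 > 1 (supercritical), so q < 1. The extinction probability is the smaller root: q = (1/6)/(10/17) = 17/60.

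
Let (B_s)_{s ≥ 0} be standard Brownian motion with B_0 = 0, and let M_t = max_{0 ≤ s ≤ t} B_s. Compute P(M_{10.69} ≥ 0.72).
P(M_{10.69} ≥ 0.72) = 2·P(B_{10.69} ≥ 0.72) = 2(1 − Φ(0.72/√10.69)) ≈ 0.8257

By the reflection principle for Brownian motion, P(M_t ≥ a) = 2 · P(B_t ≥ a) for a ≥ 0. Since B_t ~ N(0, t), P(B_t ≥ 0.72) = 1 − Φ(0.72/√t) = 1 − Φ(0.72/√10.69) = 1 − Φ(0.2202). So
  P(M_{10.69} ≥ 0.72) = 2(1 − Φ(0.2202)) ≈ 0.8257.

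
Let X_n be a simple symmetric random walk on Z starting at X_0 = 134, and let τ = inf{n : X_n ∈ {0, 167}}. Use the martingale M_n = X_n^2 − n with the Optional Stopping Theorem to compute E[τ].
E[τ] = 4422

M_n = X_n^2 − n is a martingale (since E[X_{n+1}^2 | F_n] = X_n^2 + 1). By OST (τ has finite mean in a bounded region), E[M_τ] = E[M_0] = X_0^2 − 0 = 134^2 = 17956. Also E[M_τ] = E[X_τ^2] − E[τ]. The walk exits at 0 or 167, with P(hit 167 first) = 134/167, so E[X_τ^2] = 167^2 · 134/167 + 0 = 22378. Thus E[τ] = E[X_τ^2] − E[M_τ] = 22378 − 17956 = 4422 = 134(167 − 134) = 4422.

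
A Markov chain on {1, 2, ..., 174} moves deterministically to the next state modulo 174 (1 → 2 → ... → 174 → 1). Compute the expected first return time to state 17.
E[T_17 | X_0 = 17] = 174

The chain cycles deterministically, so starting at state 17 it returns in exactly 174 steps. Equivalently, the stationary distribution is uniform π_j = 1/174 for every state j, so by Kac's formula E[T_17] = 1/π_17 = 174.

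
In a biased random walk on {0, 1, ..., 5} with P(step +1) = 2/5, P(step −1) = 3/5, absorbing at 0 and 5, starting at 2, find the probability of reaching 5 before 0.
P(hit 5 before 0) = (1 − (3/2)^2) / (1 − (3/2)^5) = 40/211

Let u_k denote P(reach 5 before 0 | start at k). Boundary: u_0 = 0, u_5 = 1. Recurrence: u_k = 2/5·u_{k+1} + 3/5·u_{k-1} for 1 ≤ k ≤ 4. Try u_k = A + B·r^k with r = q/p = (3/5)/(2/5) = 3/2. Substitution satisfies the recurrence; boundary conditions give:
  u_k = (1 − r^k) / (1 − r^N) = (1 − (3/2)^2) / (1 − (3/2)^5) = 40/211.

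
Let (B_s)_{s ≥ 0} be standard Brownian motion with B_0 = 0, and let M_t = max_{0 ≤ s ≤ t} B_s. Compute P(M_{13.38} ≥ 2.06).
P(M_{13.38} ≥ 2.06) = 2·P(B_{13.38} ≥ 2.06) = 2(1 − Φ(2.06/√13.38)) ≈ 0.5733

By the reflection principle for Brownian motion, P(M_t ≥ a) = 2 · P(B_t ≥ a) for a ≥ 0. Since B_t ~ N(0, t), P(B_t ≥ 2.06) = 1 − Φ(2.06/√t) = 1 − Φ(2.06/√13.38) = 1 − Φ(0.5632). So
  P(M_{13.38} ≥ 2.06) = 2(1 − Φ(0.5632)) ≈ 0.5733.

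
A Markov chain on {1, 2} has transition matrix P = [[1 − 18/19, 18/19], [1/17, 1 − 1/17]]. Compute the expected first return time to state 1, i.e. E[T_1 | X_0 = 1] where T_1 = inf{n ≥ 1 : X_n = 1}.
E[T_1 | X_0 = 1] = 1/π_1 = 325/19

For an irreducible recurrent Markov chain with stationary distribution π, E[T_i | X_0 = i] = 1/π_i (Kac's formula). Here π_1 = (1/17)/(18/19 + 1/17) = (1/17)/(325/323) = 19/325, so E[T_1 | X_0 = 1] = 1/π_1 = (18/19 + 1/17)/(1/17) = (325/323)/(1/17) = 325/19.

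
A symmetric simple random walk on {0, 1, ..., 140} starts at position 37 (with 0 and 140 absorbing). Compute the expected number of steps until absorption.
E[τ | X_0 = 37] = 3811

Let v_k = E[τ | X_0 = k]. Boundary: v_0 = v_140 = 0. Recurrence: v_k = 1 + (v_{k-1} + v_{k+1})/2 for 1 ≤ k ≤ 139. The particular solution to v_k − (v_{k-1} + v_{k+1})/2 = 1 is v_k = −k^2. Adding homogeneous solution A + B k and matching boundaries gives v_k = k (140 − k). Substituting k = 37: v_37 = 37 · 103 = 3811.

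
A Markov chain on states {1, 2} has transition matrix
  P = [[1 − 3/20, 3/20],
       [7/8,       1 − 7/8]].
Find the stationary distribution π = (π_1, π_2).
π_1 = 35/41, π_2 = 6/41

Solve πP = π with π_1 + π_2 = 1. From πP = π: π_1 · (1 − 3/20) + π_2 · 7/8 = π_1 ⇒ π_2 · 7/8 = π_1 · 3/20 ⇒ π_2/π_1 = (3/20)/(7/8) = 6/35. Together with π_1 + π_2 = 1:
  π_1 = (7/8)/(3/20 + 7/8) = (7/8)/(41/40) = 35/41,
  π_2 = (3/20)/(3/20 + 7/8) = (3/20)/(41/40) = 6/41.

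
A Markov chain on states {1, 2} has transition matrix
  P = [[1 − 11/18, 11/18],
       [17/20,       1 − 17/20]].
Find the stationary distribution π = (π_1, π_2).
π_1 = 153/263, π_2 = 110/263

Solve πP = π with π_1 + π_2 = 1. From πP = π: π_1 · (1 − 11/18) + π_2 · 17/20 = π_1 ⇒ π_2 · 17/20 = π_1 · 11/18 ⇒ π_2/π_1 = (11/18)/(17/20) = 110/153. Together with π_1 + π_2 = 1:
  π_1 = (17/20)/(11/18 + 17/20) = (17/20)/(263/180) = 153/263,
  π_2 = (11/18)/(11/18 + 17/20) = (11/18)/(263/180) = 110/263.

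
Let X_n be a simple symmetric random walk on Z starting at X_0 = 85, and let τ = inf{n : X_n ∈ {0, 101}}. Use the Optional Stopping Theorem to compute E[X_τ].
E[X_τ] = 85

X_n is a martingale and τ is a bounded-mean stopping time (indeed τ is finite a.s. with bounded expectation since the walk is in a bounded region). By the OST, E[X_τ] = E[X_0] = 85. Equivalently: E[X_τ] = 101 · P(hit 101 first) + 0 · P(hit 0 first) = 101 · (85/101) = 85.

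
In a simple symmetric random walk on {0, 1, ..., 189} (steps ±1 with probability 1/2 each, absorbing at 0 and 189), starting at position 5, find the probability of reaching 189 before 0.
P(hit 189 before 0) = 5/189

Let u_k = P(hit 189 before 0 | start at k). Then u_0 = 0, u_189 = 1, and u_k = u_{k-1}/2 + u_{k+1}/2 for 1 ≤ k ≤ 188. This harmonic recurrence is solved by u_k = k/189, giving u_5 = 5/189.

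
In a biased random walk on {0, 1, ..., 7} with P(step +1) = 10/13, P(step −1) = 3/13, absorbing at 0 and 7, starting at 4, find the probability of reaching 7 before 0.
P(hit 7 before 0) = (1 − (3/10)^4) / (1 − (3/10)^7) = 1417000/1428259

Let u_k denote P(reach 7 before 0 | start at k). Boundary: u_0 = 0, u_7 = 1. Recurrence: u_k = 10/13·u_{k+1} + 3/13·u_{k-1} for 1 ≤ k ≤ 6. Try u_k = A + B·r^k with r = q/p = (3/13)/(10/13) = 3/10. Substitution satisfies the recurrence; boundary conditions give:
  u_k = (1 − r^k) / (1 − r^N) = (1 − (3/10)^4) / (1 − (3/10)^7) = 1417000/1428259.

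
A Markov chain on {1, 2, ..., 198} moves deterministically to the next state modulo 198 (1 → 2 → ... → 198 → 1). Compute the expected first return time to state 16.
E[T_16 | X_0 = 16] = 198

The chain cycles deterministically, so starting at state 16 it returns in exactly 198 steps. Equivalently, the stationary distribution is uniform π_j = 1/198 for every state j, so by Kac's formula E[T_16] = 1/π_16 = 198.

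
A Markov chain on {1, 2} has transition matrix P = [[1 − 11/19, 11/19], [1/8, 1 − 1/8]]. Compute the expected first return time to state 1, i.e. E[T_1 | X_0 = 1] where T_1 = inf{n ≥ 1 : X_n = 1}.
E[T_1 | X_0 = 1] = 1/π_1 = 107/19

For an irreducible recurrent Markov chain with stationary distribution π, E[T_i | X_0 = i] = 1/π_i (Kac's formula). Here π_1 = (1/8)/(11/19 + 1/8) = (1/8)/(107/152) = 19/107, so E[T_1 | X_0 = 1] = 1/π_1 = (11/19 + 1/8)/(1/8) = (107/152)/(1/8) = 107/19.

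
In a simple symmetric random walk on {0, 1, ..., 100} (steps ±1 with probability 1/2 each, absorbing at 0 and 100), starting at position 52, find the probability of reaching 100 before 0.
P(hit 100 before 0) = 52/100 = 13/25

Let u_k = P(hit 100 before 0 | start at k). Then u_0 = 0, u_100 = 1, and u_k = u_{k-1}/2 + u_{k+1}/2 for 1 ≤ k ≤ 99. This harmonic recurrence is solved by u_k = k/100, giving u_52 = 52/100 = 13/25.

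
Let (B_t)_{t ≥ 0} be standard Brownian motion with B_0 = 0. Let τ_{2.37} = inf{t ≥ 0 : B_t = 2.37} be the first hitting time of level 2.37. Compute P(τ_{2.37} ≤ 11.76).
P(τ_{2.37} ≤ 11.76) = 2(1 − Φ(2.37/√11.76)) = 2(1 − Φ(0.6911)) ≈ 0.4895

By the reflection principle for standard BM, P(τ_b ≤ t) = 2 · P(B_t ≥ b). Since B_t ~ N(0, t), P(B_t ≥ 2.37) = 1 − Φ(2.37/√t) = 1 − Φ(2.37/√11.76) = 1 − Φ(0.6911) ≈ 0.24475. Doubling: P(τ_{2.37} ≤ 11.76) ≈ 2 · 0.24475 = 0.48950 ≈ 0.4895.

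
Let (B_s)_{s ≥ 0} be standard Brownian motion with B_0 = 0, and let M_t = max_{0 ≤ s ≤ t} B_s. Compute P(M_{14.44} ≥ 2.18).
P(M_{14.44} ≥ 2.18) = 2·P(B_{14.44} ≥ 2.18) = 2(1 − Φ(2.18/√14.44)) ≈ 0.5662

By the reflection principle for Brownian motion, P(M_t ≥ a) = 2 · P(B_t ≥ a) for a ≥ 0. Since B_t ~ N(0, t), P(B_t ≥ 2.18) = 1 − Φ(2.18/√t) = 1 − Φ(2.18/√14.44) = 1 − Φ(0.5737). So
  P(M_{14.44} ≥ 2.18) = 2(1 − Φ(0.5737)) ≈ 0.5662.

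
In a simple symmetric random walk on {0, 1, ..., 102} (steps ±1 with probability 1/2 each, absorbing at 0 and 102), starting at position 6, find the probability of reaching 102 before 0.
P(hit 102 before 0) = 6/102 = 1/17

Let u_k = P(hit 102 before 0 | start at k). Then u_0 = 0, u_102 = 1, and u_k = u_{k-1}/2 + u_{k+1}/2 for 1 ≤ k ≤ 101. This harmonic recurrence is solved by u_k = k/102, giving u_6 = 6/102 = 1/17.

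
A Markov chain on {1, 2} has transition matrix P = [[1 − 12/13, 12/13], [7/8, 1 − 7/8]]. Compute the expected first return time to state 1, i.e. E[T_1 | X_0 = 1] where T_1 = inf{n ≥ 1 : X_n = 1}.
E[T_1 | X_0 = 1] = 1/π_1 = 187/91

For an irreducible recurrent Markov chain with stationary distribution π, E[T_i | X_0 = i] = 1/π_i (Kac's formula). Here π_1 = (7/8)/(12/13 + 7/8) = (7/8)/(187/104) = 91/187, so E[T_1 | X_0 = 1] = 1/π_1 = (12/13 + 7/8)/(7/8) = (187/104)/(7/8) = 187/91.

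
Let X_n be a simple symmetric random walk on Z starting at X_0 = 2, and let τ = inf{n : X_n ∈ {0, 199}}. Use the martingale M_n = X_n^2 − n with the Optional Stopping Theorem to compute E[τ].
E[τ] = 394

M_n = X_n^2 − n is a martingale (since E[X_{n+1}^2 | F_n] = X_n^2 + 1). By OST (τ has finite mean in a bounded region), E[M_τ] = E[M_0] = X_0^2 − 0 = 2^2 = 4. Also E[M_τ] = E[X_τ^2] − E[τ]. The walk exits at 0 or 199, with P(hit 199 first) = 2/199, so E[X_τ^2] = 199^2 · 2/199 + 0 = 398. Thus E[τ] = E[X_τ^2] − E[M_τ] = 398 − 4 = 394 = 2(199 − 2) = 394.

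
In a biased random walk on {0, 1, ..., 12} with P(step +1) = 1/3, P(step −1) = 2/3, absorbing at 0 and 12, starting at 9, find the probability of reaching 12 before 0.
P(hit 12 before 0) = (1 − (2)^9) / (1 − (2)^12) = 73/585

Let u_k denote P(reach 12 before 0 | start at k). Boundary: u_0 = 0, u_12 = 1. Recurrence: u_k = 1/3·u_{k+1} + 2/3·u_{k-1} for 1 ≤ k ≤ 11. Try u_k = A + B·r^k with r = q/p = (2/3)/(1/3) = 2. Substitution satisfies the recurrence; boundary conditions give:
  u_k = (1 − r^k) / (1 − r^N) = (1 − (2)^9) / (1 − (2)^12) = 73/585.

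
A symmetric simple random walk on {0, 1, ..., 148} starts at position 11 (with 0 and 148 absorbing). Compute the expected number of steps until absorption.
E[τ | X_0 = 11] = 1507

Let v_k = E[τ | X_0 = k]. Boundary: v_0 = v_148 = 0. Recurrence: v_k = 1 + (v_{k-1} + v_{k+1})/2 for 1 ≤ k ≤ 147. The particular solution to v_k − (v_{k-1} + v_{k+1})/2 = 1 is v_k = −k^2. Adding homogeneous solution A + B k and matching boundaries gives v_k = k (148 − k). Substituting k = 11: v_11 = 11 · 137 = 1507.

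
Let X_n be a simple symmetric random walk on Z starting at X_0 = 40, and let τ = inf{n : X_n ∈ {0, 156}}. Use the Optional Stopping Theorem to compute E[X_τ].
E[X_τ] = 40

X_n is a martingale and τ is a bounded-mean stopping time (indeed τ is finite a.s. with bounded expectation since the walk is in a bounded region). By the OST, E[X_τ] = E[X_0] = 40. Equivalently: E[X_τ] = 156 · P(hit 156 first) + 0 · P(hit 0 first) = 156 · (40/156) = 40.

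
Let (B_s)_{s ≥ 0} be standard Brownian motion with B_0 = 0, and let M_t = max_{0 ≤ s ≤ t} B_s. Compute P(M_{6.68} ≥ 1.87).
P(M_{6.68} ≥ 1.87) = 2·P(B_{6.68} ≥ 1.87) = 2(1 − Φ(1.87/√6.68)) ≈ 0.4694

By the reflection principle for Brownian motion, P(M_t ≥ a) = 2 · P(B_t ≥ a) for a ≥ 0. Since B_t ~ N(0, t), P(B_t ≥ 1.87) = 1 − Φ(1.87/√t) = 1 − Φ(1.87/√6.68) = 1 − Φ(0.7235). So
  P(M_{6.68} ≥ 1.87) = 2(1 − Φ(0.7235)) ≈ 0.4694.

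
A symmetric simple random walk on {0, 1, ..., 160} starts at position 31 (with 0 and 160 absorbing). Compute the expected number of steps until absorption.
E[τ | X_0 = 31] = 3999

Let v_k = E[τ | X_0 = k]. Boundary: v_0 = v_160 = 0. Recurrence: v_k = 1 + (v_{k-1} + v_{k+1})/2 for 1 ≤ k ≤ 159. The particular solution to v_k − (v_{k-1} + v_{k+1})/2 = 1 is v_k = −k^2. Adding homogeneous solution A + B k and matching boundaries gives v_k = k (160 − k). Substituting k = 31: v_31 = 31 · 129 = 3999.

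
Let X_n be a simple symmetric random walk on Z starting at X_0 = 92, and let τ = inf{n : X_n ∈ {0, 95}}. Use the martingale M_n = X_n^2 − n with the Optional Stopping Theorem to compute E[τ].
E[τ] = 276

M_n = X_n^2 − n is a martingale (since E[X_{n+1}^2 | F_n] = X_n^2 + 1). By OST (τ has finite mean in a bounded region), E[M_τ] = E[M_0] = X_0^2 − 0 = 92^2 = 8464. Also E[M_τ] = E[X_τ^2] − E[τ]. The walk exits at 0 or 95, with P(hit 95 first) = 92/95, so E[X_τ^2] = 95^2 · 92/95 + 0 = 8740. Thus E[τ] = E[X_τ^2] − E[M_τ] = 8740 − 8464 = 276 = 92(95 − 92) = 276.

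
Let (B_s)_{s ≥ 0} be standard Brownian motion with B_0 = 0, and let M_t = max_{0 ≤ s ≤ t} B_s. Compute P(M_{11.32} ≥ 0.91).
P(M_{11.32} ≥ 0.91) = 2·P(B_{11.32} ≥ 0.91) = 2(1 − Φ(0.91/√11.32)) ≈ 0.7868

By the reflection principle for Brownian motion, P(M_t ≥ a) = 2 · P(B_t ≥ a) for a ≥ 0. Since B_t ~ N(0, t), P(B_t ≥ 0.91) = 1 − Φ(0.91/√t) = 1 − Φ(0.91/√11.32) = 1 − Φ(0.2705). So
  P(M_{11.32} ≥ 0.91) = 2(1 − Φ(0.2705)) ≈ 0.7868.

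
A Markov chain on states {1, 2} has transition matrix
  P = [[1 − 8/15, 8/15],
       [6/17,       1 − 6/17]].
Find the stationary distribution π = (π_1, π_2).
π_1 = 45/113, π_2 = 68/113

Solve πP = π with π_1 + π_2 = 1. From πP = π: π_1 · (1 − 8/15) + π_2 · 6/17 = π_1 ⇒ π_2 · 6/17 = π_1 · 8/15 ⇒ π_2/π_1 = (8/15)/(6/17) = 68/45. Together with π_1 + π_2 = 1:
  π_1 = (6/17)/(8/15 + 6/17) = (6/17)/(226/255) = 45/113,
  π_2 = (8/15)/(8/15 + 6/17) = (8/15)/(226/255) = 68/113.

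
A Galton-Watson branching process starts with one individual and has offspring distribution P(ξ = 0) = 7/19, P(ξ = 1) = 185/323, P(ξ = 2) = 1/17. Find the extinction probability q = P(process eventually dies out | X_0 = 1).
q = 1

Mean offspring μ = 0·7/19 + 1·185/323 + 2·1/17 = 223/323 ≤ 1. For μ ≤ 1 with offspring not concentrated at 1, the Galton-Watson process goes extinct almost surely, so q = 1.
(Algebraic check: The pgf is f(s) = 7/19 + 185/323·s + 1/17·s². The extinction probability q is the smallest fixed point of f in [0, 1]. Setting s = f(s):
  1/17·s² + (185/323 − 1)·s + 7/19 = 0
  1/17·s² − (7/19 + 1/17)·s + 7/19 = 0
which factors as (s − 1)·(1/17·s − 7/19) = 0, giving roots s = 1 and s = (7/19)/(1/17) = 119/19. Since 119/19 ≥ 1, the smallest root in [0, 1] is s = 1.)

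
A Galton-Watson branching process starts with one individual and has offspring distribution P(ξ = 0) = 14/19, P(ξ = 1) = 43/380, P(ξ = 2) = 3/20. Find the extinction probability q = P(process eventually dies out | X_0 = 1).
q = 1

Mean offspring μ = 0·14/19 + 1·43/380 + 2·3/20 = 157/380 ≤ 1. For μ ≤ 1 with offspring not concentrated at 1, the Galton-Watson process goes extinct almost surely, so q = 1.
(Algebraic check: The pgf is f(s) = 14/19 + 43/380·s + 3/20·s². The extinction probability q is the smallest fixed point of f in [0, 1]. Setting s = f(s):
  3/20·s² + (43/380 − 1)·s + 14/19 = 0
  3/20·s² − (14/19 + 3/20)·s + 14/19 = 0
which factors as (s − 1)·(3/20·s − 14/19) = 0, giving roots s = 1 and s = (14/19)/(3/20) = 280/57. Since 280/57 ≥ 1, the smallest root in [0, 1] is s = 1.)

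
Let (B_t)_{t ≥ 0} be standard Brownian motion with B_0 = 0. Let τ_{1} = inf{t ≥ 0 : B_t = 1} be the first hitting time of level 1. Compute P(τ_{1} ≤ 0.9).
P(τ_{1} ≤ 0.9) = 2(1 − Φ(1/√0.9)) = 2(1 − Φ(1.0541)) ≈ 0.2918

By the reflection principle for standard BM, P(τ_b ≤ t) = 2 · P(B_t ≥ b). Since B_t ~ N(0, t), P(B_t ≥ 1) = 1 − Φ(1/√t) = 1 − Φ(1/√0.9) = 1 − Φ(1.0541) ≈ 0.14592. Doubling: P(τ_{1} ≤ 0.9) ≈ 2 · 0.14592 = 0.29184 ≈ 0.2918.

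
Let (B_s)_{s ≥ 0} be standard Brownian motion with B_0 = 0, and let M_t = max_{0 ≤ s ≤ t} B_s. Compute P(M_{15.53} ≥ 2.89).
P(M_{15.53} ≥ 2.89) = 2·P(B_{15.53} ≥ 2.89) = 2(1 − Φ(2.89/√15.53)) ≈ 0.4633

By the reflection principle for Brownian motion, P(M_t ≥ a) = 2 · P(B_t ≥ a) for a ≥ 0. Since B_t ~ N(0, t), P(B_t ≥ 2.89) = 1 − Φ(2.89/√t) = 1 − Φ(2.89/√15.53) = 1 − Φ(0.7334). So
  P(M_{15.53} ≥ 2.89) = 2(1 − Φ(0.7334)) ≈ 0.4633.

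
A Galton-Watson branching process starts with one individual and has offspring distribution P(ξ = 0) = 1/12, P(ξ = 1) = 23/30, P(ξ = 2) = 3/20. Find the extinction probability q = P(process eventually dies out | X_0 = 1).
q = 5/9

The pgf is f(s) = 1/12 + 23/30·s + 3/20·s². The extinction probability q is the smallest fixed point of f in [0, 1]. Setting s = f(s):
  3/20·s² + (23/30 − 1)·s + 1/12 = 0
  3/20·s² − (1/12 + 3/20)·s + 1/12 = 0
which factors as (s − 1)·(3/20·s − 1/12) = 0, giving roots s = 1 and s = (1/12)/(3/20) = 5/9.
Mean offspring μ = 23/30 + 2·3/20 = 16/15 > 1 (supercritical), so q < 1. The extinction probability is the smaller root: q = (1/12)/(3/20) = 5/9.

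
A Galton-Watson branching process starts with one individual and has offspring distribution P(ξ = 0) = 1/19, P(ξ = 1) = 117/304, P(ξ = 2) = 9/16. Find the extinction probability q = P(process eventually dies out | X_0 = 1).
q = 16/171

The pgf is f(s) = 1/19 + 117/304·s + 9/16·s². The extinction probability q is the smallest fixed point of f in [0, 1]. Setting s = f(s):
  9/16·s² + (117/304 − 1)·s + 1/19 = 0
  9/16·s² − (1/19 + 9/16)·s + 1/19 = 0
which factors as (s − 1)·(9/16·s − 1/19) = 0, giving roots s = 1 and s = (1/19)/(9/16) = 16/171.
Mean offspring μ = 117/304 + 2·9/16 = 459/304 > 1 (supercritical), so q < 1. The extinction probability is the smaller root: q = (1/19)/(9/16) = 16/171.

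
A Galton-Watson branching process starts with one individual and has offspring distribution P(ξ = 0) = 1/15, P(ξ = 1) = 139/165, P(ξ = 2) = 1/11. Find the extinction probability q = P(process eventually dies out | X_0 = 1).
q = 11/15

The pgf is f(s) = 1/15 + 139/165·s + 1/11·s². The extinction probability q is the smallest fixed point of f in [0, 1]. Setting s = f(s):
  1/11·s² + (139/165 − 1)·s + 1/15 = 0
  1/11·s² − (1/15 + 1/11)·s + 1/15 = 0
which factors as (s − 1)·(1/11·s − 1/15) = 0, giving roots s = 1 and s = (1/15)/(1/11) = 11/15.
Mean offspring μ = 139/165 + 2·1/11 = 169/165 > 1 (supercritical), so q < 1. The extinction probability is the smaller root: q = (1/15)/(1/11) = 11/15.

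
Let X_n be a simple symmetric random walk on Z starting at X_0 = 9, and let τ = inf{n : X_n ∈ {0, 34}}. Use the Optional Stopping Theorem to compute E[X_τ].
E[X_τ] = 9

X_n is a martingale and τ is a bounded-mean stopping time (indeed τ is finite a.s. with bounded expectation since the walk is in a bounded region). By the OST, E[X_τ] = E[X_0] = 9. Equivalently: E[X_τ] = 34 · P(hit 34 first) + 0 · P(hit 0 first) = 34 · (9/34) = 9.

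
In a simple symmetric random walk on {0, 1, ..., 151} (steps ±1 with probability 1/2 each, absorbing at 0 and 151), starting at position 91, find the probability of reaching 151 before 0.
P(hit 151 before 0) = 91/151

Let u_k = P(hit 151 before 0 | start at k). Then u_0 = 0, u_151 = 1, and u_k = u_{k-1}/2 + u_{k+1}/2 for 1 ≤ k ≤ 150. This harmonic recurrence is solved by u_k = k/151, giving u_91 = 91/151.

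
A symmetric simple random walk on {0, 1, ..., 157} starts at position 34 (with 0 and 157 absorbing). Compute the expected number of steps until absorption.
E[τ | X_0 = 34] = 4182

Let v_k = E[τ | X_0 = k]. Boundary: v_0 = v_157 = 0. Recurrence: v_k = 1 + (v_{k-1} + v_{k+1})/2 for 1 ≤ k ≤ 156. The particular solution to v_k − (v_{k-1} + v_{k+1})/2 = 1 is v_k = −k^2. Adding homogeneous solution A + B k and matching boundaries gives v_k = k (157 − k). Substituting k = 34: v_34 = 34 · 123 = 4182.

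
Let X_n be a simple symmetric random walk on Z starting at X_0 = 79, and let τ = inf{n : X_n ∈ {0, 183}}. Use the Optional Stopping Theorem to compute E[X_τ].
E[X_τ] = 79

X_n is a martingale and τ is a bounded-mean stopping time (indeed τ is finite a.s. with bounded expectation since the walk is in a bounded region). By the OST, E[X_τ] = E[X_0] = 79. Equivalently: E[X_τ] = 183 · P(hit 183 first) + 0 · P(hit 0 first) = 183 · (79/183) = 79.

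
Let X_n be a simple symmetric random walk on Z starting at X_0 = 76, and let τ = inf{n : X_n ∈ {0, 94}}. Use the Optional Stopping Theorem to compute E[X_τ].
E[X_τ] = 76

X_n is a martingale and τ is a bounded-mean stopping time (indeed τ is finite a.s. with bounded expectation since the walk is in a bounded region). By the OST, E[X_τ] = E[X_0] = 76. Equivalently: E[X_τ] = 94 · P(hit 94 first) + 0 · P(hit 0 first) = 94 · (76/94) = 76.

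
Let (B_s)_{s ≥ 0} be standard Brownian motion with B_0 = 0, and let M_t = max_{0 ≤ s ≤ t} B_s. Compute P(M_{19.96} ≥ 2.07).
P(M_{19.96} ≥ 2.07) = 2·P(B_{19.96} ≥ 2.07) = 2(1 − Φ(2.07/√19.96)) ≈ 0.6431

By the reflection principle for Brownian motion, P(M_t ≥ a) = 2 · P(B_t ≥ a) for a ≥ 0. Since B_t ~ N(0, t), P(B_t ≥ 2.07) = 1 − Φ(2.07/√t) = 1 − Φ(2.07/√19.96) = 1 − Φ(0.4633). So
  P(M_{19.96} ≥ 2.07) = 2(1 − Φ(0.4633)) ≈ 0.6431.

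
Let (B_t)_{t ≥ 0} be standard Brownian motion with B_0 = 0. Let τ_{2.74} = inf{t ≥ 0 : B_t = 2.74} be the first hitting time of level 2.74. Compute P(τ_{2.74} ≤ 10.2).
P(τ_{2.74} ≤ 10.2) = 2(1 − Φ(2.74/√10.2)) = 2(1 − Φ(0.8579)) ≈ 0.3909

By the reflection principle for standard BM, P(τ_b ≤ t) = 2 · P(B_t ≥ b). Since B_t ~ N(0, t), P(B_t ≥ 2.74) = 1 − Φ(2.74/√t) = 1 − Φ(2.74/√10.2) = 1 − Φ(0.8579) ≈ 0.19547. Doubling: P(τ_{2.74} ≤ 10.2) ≈ 2 · 0.19547 = 0.39094 ≈ 0.3909.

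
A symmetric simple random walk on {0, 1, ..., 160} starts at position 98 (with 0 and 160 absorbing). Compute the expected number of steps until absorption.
E[τ | X_0 = 98] = 6076

Let v_k = E[τ | X_0 = k]. Boundary: v_0 = v_160 = 0. Recurrence: v_k = 1 + (v_{k-1} + v_{k+1})/2 for 1 ≤ k ≤ 159. The particular solution to v_k − (v_{k-1} + v_{k+1})/2 = 1 is v_k = −k^2. Adding homogeneous solution A + B k and matching boundaries gives v_k = k (160 − k). Substituting k = 98: v_98 = 98 · 62 = 6076.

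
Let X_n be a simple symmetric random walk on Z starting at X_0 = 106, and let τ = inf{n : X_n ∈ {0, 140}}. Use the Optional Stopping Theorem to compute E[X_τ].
E[X_τ] = 106

X_n is a martingale and τ is a bounded-mean stopping time (indeed τ is finite a.s. with bounded expectation since the walk is in a bounded region). By the OST, E[X_τ] = E[X_0] = 106. Equivalently: E[X_τ] = 140 · P(hit 140 first) + 0 · P(hit 0 first) = 140 · (106/140) = 106.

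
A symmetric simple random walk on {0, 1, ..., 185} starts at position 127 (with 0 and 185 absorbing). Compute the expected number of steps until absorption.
E[τ | X_0 = 127] = 7366

Let v_k = E[τ | X_0 = k]. Boundary: v_0 = v_185 = 0. Recurrence: v_k = 1 + (v_{k-1} + v_{k+1})/2 for 1 ≤ k ≤ 184. The particular solution to v_k − (v_{k-1} + v_{k+1})/2 = 1 is v_k = −k^2. Adding homogeneous solution A + B k and matching boundaries gives v_k = k (185 − k). Substituting k = 127: v_127 = 127 · 58 = 7366.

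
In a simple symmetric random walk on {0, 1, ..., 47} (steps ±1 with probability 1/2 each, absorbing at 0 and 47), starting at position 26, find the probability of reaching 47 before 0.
P(hit 47 before 0) = 26/47

Let u_k = P(hit 47 before 0 | start at k). Then u_0 = 0, u_47 = 1, and u_k = u_{k-1}/2 + u_{k+1}/2 for 1 ≤ k ≤ 46. This harmonic recurrence is solved by u_k = k/47, giving u_26 = 26/47.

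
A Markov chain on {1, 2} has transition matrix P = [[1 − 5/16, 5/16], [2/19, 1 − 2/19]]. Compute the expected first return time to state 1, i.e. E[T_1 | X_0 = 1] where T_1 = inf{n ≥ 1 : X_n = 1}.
E[T_1 | X_0 = 1] = 1/π_1 = 127/32

For an irreducible recurrent Markov chain with stationary distribution π, E[T_i | X_0 = i] = 1/π_i (Kac's formula). Here π_1 = (2/19)/(5/16 + 2/19) = (2/19)/(127/304) = 32/127, so E[T_1 | X_0 = 1] = 1/π_1 = (5/16 + 2/19)/(2/19) = (127/304)/(2/19) = 127/32.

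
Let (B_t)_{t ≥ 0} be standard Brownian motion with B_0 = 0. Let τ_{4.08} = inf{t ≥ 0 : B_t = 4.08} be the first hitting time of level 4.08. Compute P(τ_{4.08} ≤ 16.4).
P(τ_{4.08} ≤ 16.4) = 2(1 − Φ(4.08/√16.4)) = 2(1 − Φ(1.0075)) ≈ 0.3137

By the reflection principle for standard BM, P(τ_b ≤ t) = 2 · P(B_t ≥ b). Since B_t ~ N(0, t), P(B_t ≥ 4.08) = 1 − Φ(4.08/√t) = 1 − Φ(4.08/√16.4) = 1 − Φ(1.0075) ≈ 0.15685. Doubling: P(τ_{4.08} ≤ 16.4) ≈ 2 · 0.15685 = 0.31370 ≈ 0.3137.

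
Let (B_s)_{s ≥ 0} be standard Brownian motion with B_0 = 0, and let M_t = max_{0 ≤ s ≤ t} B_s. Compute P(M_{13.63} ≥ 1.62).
P(M_{13.63} ≥ 1.62) = 2·P(B_{13.63} ≥ 1.62) = 2(1 − Φ(1.62/√13.63)) ≈ 0.6608

By the reflection principle for Brownian motion, P(M_t ≥ a) = 2 · P(B_t ≥ a) for a ≥ 0. Since B_t ~ N(0, t), P(B_t ≥ 1.62) = 1 − Φ(1.62/√t) = 1 − Φ(1.62/√13.63) = 1 − Φ(0.4388). So
  P(M_{13.63} ≥ 1.62) = 2(1 − Φ(0.4388)) ≈ 0.6608.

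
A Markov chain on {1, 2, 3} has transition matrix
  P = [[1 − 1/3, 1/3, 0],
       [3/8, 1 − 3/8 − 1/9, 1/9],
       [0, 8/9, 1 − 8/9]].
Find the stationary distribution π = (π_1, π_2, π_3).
π = (1/2, 4/9, 1/18)

This is a birth-death chain on three states, which satisfies detailed balance: π_1 · P_{12} = π_2 · P_{21} and π_2 · P_{23} = π_3 · P_{32}.
From π_1 · 1/3 = π_2 · 3/8: π_2/π_1 = (1/3)/(3/8) = 8/9.
From π_2 · 1/9 = π_3 · 8/9: π_3/π_2 = (1/9)/(8/9) = 1/8.
Take π_1 proportional to 1; then unnormalized π = (1, 8/9, 1/9). Normalize by dividing by the sum 2:
  π = (1/2, 4/9, 1/18).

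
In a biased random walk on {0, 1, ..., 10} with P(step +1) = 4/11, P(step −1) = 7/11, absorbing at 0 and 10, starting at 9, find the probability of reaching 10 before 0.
P(hit 10 before 0) = (1 − (7/4)^9) / (1 − (7/4)^10) = 53455284/93808891

Let u_k denote P(reach 10 before 0 | start at k). Boundary: u_0 = 0, u_10 = 1. Recurrence: u_k = 4/11·u_{k+1} + 7/11·u_{k-1} for 1 ≤ k ≤ 9. Try u_k = A + B·r^k with r = q/p = (7/11)/(4/11) = 7/4. Substitution satisfies the recurrence; boundary conditions give:
  u_k = (1 − r^k) / (1 − r^N) = (1 − (7/4)^9) / (1 − (7/4)^10) = 53455284/93808891.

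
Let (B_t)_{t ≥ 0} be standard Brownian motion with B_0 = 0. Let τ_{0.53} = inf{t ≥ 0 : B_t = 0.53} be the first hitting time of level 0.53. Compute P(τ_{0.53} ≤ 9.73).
P(τ_{0.53} ≤ 9.73) = 2(1 − Φ(0.53/√9.73)) = 2(1 − Φ(0.1699)) ≈ 0.8651

By the reflection principle for standard BM, P(τ_b ≤ t) = 2 · P(B_t ≥ b). Since B_t ~ N(0, t), P(B_t ≥ 0.53) = 1 − Φ(0.53/√t) = 1 − Φ(0.53/√9.73) = 1 − Φ(0.1699) ≈ 0.43254. Doubling: P(τ_{0.53} ≤ 9.73) ≈ 2 · 0.43254 = 0.86508 ≈ 0.8651.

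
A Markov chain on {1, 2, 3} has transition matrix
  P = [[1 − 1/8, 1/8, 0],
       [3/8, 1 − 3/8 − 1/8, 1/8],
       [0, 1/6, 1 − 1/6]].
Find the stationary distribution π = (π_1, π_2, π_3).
π = (12/19, 4/19, 3/19)

This is a birth-death chain on three states, which satisfies detailed balance: π_1 · P_{12} = π_2 · P_{21} and π_2 · P_{23} = π_3 · P_{32}.
From π_1 · 1/8 = π_2 · 3/8: π_2/π_1 = (1/8)/(3/8) = 1/3.
From π_2 · 1/8 = π_3 · 1/6: π_3/π_2 = (1/8)/(1/6) = 3/4.
Take π_1 proportional to 1; then unnormalized π = (1, 1/3, 1/4). Normalize by dividing by the sum 19/12:
  π = (12/19, 4/19, 3/19).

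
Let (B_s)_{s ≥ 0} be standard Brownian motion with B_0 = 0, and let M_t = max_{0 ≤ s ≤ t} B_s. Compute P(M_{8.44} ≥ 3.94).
P(M_{8.44} ≥ 3.94) = 2·P(B_{8.44} ≥ 3.94) = 2(1 − Φ(3.94/√8.44)) ≈ 0.1750

By the reflection principle for Brownian motion, P(M_t ≥ a) = 2 · P(B_t ≥ a) for a ≥ 0. Since B_t ~ N(0, t), P(B_t ≥ 3.94) = 1 − Φ(3.94/√t) = 1 − Φ(3.94/√8.44) = 1 − Φ(1.3562). So
  P(M_{8.44} ≥ 3.94) = 2(1 − Φ(1.3562)) ≈ 0.1750.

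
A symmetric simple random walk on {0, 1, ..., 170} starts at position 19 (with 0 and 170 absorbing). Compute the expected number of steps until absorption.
E[τ | X_0 = 19] = 2869

Let v_k = E[τ | X_0 = k]. Boundary: v_0 = v_170 = 0. Recurrence: v_k = 1 + (v_{k-1} + v_{k+1})/2 for 1 ≤ k ≤ 169. The particular solution to v_k − (v_{k-1} + v_{k+1})/2 = 1 is v_k = −k^2. Adding homogeneous solution A + B k and matching boundaries gives v_k = k (170 − k). Substituting k = 19: v_19 = 19 · 151 = 2869.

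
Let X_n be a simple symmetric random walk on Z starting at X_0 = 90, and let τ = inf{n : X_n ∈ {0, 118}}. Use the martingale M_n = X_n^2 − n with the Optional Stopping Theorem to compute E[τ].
E[τ] = 2520

M_n = X_n^2 − n is a martingale (since E[X_{n+1}^2 | F_n] = X_n^2 + 1). By OST (τ has finite mean in a bounded region), E[M_τ] = E[M_0] = X_0^2 − 0 = 90^2 = 8100. Also E[M_τ] = E[X_τ^2] − E[τ]. The walk exits at 0 or 118, with P(hit 118 first) = 90/118, so E[X_τ^2] = 118^2 · 90/118 + 0 = 10620. Thus E[τ] = E[X_τ^2] − E[M_τ] = 10620 − 8100 = 2520 = 90(118 − 90) = 2520.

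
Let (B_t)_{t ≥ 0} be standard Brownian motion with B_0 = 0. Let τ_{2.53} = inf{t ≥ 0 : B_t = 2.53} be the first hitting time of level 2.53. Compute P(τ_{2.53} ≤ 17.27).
P(τ_{2.53} ≤ 17.27) = 2(1 − Φ(2.53/√17.27)) = 2(1 − Φ(0.6088)) ≈ 0.5427

By the reflection principle for standard BM, P(τ_b ≤ t) = 2 · P(B_t ≥ b). Since B_t ~ N(0, t), P(B_t ≥ 2.53) = 1 − Φ(2.53/√t) = 1 − Φ(2.53/√17.27) = 1 − Φ(0.6088) ≈ 0.27133. Doubling: P(τ_{2.53} ≤ 17.27) ≈ 2 · 0.27133 = 0.54266 ≈ 0.5427.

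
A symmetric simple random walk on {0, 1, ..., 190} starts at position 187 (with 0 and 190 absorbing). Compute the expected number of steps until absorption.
E[τ | X_0 = 187] = 561

Let v_k = E[τ | X_0 = k]. Boundary: v_0 = v_190 = 0. Recurrence: v_k = 1 + (v_{k-1} + v_{k+1})/2 for 1 ≤ k ≤ 189. The particular solution to v_k − (v_{k-1} + v_{k+1})/2 = 1 is v_k = −k^2. Adding homogeneous solution A + B k and matching boundaries gives v_k = k (190 − k). Substituting k = 187: v_187 = 187 · 3 = 561.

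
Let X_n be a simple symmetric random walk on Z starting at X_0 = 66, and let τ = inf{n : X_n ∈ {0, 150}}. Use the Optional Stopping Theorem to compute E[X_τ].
E[X_τ] = 66

X_n is a martingale and τ is a bounded-mean stopping time (indeed τ is finite a.s. with bounded expectation since the walk is in a bounded region). By the OST, E[X_τ] = E[X_0] = 66. Equivalently: E[X_τ] = 150 · P(hit 150 first) + 0 · P(hit 0 first) = 150 · (66/150) = 66.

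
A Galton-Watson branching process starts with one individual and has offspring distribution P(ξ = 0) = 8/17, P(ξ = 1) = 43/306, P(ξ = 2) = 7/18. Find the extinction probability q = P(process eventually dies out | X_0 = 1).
q = 1

Mean offspring μ = 0·8/17 + 1·43/306 + 2·7/18 = 281/306 ≤ 1. For μ ≤ 1 with offspring not concentrated at 1, the Galton-Watson process goes extinct almost surely, so q = 1.
(Algebraic check: The pgf is f(s) = 8/17 + 43/306·s + 7/18·s². The extinction probability q is the smallest fixed point of f in [0, 1]. Setting s = f(s):
  7/18·s² + (43/306 − 1)·s + 8/17 = 0
  7/18·s² − (8/17 + 7/18)·s + 8/17 = 0
which factors as (s − 1)·(7/18·s − 8/17) = 0, giving roots s = 1 and s = (8/17)/(7/18) = 144/119. Since 144/119 ≥ 1, the smallest root in [0, 1] is s = 1.)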